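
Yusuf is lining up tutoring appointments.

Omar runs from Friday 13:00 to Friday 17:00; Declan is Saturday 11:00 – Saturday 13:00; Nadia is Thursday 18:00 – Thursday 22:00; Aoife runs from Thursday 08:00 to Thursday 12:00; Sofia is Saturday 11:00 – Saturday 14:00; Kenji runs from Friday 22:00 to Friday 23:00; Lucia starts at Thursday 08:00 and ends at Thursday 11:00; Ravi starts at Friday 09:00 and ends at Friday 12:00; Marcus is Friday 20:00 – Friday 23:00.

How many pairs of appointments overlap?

Sorted by start: Aoife, Lucia, Nadia, Ravi, Omar, Marcus, Kenji, Sofia, Declan.
Lucia starts before Aoife ends → Aoife and Lucia overlap.
Nadia starts after Aoife ends, so nothing later overlaps Aoife either.
Nadia starts after Lucia ends, so nothing later overlaps Lucia either.
Ravi starts after Nadia ends, so nothing later overlaps Nadia either.
Omar starts after Ravi ends, so nothing later overlaps Ravi either.
Marcus starts after Omar ends, so nothing later overlaps Omar either.
Kenji starts before Marcus ends → Marcus and Kenji overlap.
Sofia starts after Marcus ends, so nothing later overlaps Marcus either.
Sofia starts after Kenji ends, so nothing later overlaps Kenji either.
Declan starts before Sofia ends → Sofia and Declan overlap.
Overlapping pairs: Aoife & Lucia, Declan & Sofia, Kenji & Marcus — 3 in total.

3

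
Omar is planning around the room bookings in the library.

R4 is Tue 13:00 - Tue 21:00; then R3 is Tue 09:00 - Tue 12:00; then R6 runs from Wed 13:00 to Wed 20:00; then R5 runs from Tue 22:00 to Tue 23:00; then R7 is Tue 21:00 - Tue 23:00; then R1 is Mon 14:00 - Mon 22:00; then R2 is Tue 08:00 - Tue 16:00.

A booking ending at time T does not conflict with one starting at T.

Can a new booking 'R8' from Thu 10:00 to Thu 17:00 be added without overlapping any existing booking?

R1: ends Mon 22:00 at or before R8 starts Thu 10:00 → clear.
R2: ends Tue 16:00 at or before R8 starts Thu 10:00 → clear.
R3: ends Tue 12:00 at or before R8 starts Thu 10:00 → clear.
R4: ends Tue 21:00 at or before R8 starts Thu 10:00 → clear.
R7: ends Tue 23:00 at or before R8 starts Thu 10:00 → clear.
R5: ends Tue 23:00 at or before R8 starts Thu 10:00 → clear.
R6: ends Wed 20:00 at or before R8 starts Thu 10:00 → clear.

Yes — the slot is free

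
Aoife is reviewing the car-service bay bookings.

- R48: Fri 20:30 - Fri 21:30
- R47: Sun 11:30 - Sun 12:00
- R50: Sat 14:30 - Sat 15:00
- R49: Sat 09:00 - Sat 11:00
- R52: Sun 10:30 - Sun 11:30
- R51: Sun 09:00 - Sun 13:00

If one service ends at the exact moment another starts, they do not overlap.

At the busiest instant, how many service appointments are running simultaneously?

Walk through starts and ends in time order (an end at T is processed before a start at T):
Fri 20:30 start R48 → 1
Fri 21:30 end R48 → 0
Sat 09:00 start R49 → 1
Sat 11:00 end R49 → 0
Sat 14:30 start R50 → 1
Sat 15:00 end R50 → 0
Sun 09:00 start R51 → 1
Sun 10:30 start R52 → 2
Sun 11:30 end R52 → 1
Sun 11:30 start R47 → 2
Sun 12:00 end R47 → 1
Sun 13:00 end R51 → 0
Peak is 2, at Sun 10:30 (R51, R52).

2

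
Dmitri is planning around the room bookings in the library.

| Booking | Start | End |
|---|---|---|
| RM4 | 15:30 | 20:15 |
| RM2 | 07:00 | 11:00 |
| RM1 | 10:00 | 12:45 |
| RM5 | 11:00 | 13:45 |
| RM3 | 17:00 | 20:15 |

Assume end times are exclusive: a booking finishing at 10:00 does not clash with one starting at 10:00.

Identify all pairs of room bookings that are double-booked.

Sorted by start: RM2, RM1, RM5, RM4, RM3.
RM1 starts before RM2 ends → RM2 and RM1 overlap.
RM5 starts exactly when RM2 ends (back-to-back, no overlap) — done with RM2.
RM5 starts before RM1 ends → RM1 and RM5 overlap.
RM4 starts after RM1 ends — done with RM1.
RM4 starts after RM5 ends — done with RM5.
RM3 starts before RM4 ends → RM4 and RM3 overlap.

RM1 & RM2, RM1 & RM5, RM3 & RM4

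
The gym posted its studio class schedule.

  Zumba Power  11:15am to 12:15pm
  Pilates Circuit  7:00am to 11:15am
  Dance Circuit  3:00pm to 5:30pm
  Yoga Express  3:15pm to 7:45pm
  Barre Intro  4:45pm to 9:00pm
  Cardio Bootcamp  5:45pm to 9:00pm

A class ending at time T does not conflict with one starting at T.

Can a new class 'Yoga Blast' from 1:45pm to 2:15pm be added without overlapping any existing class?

Yes — the slot is free

Pilates Circuit: ends 11:15am at or before Yoga Blast starts 1:45pm → clear.
Zumba Power: ends 12:15pm at or before Yoga Blast starts 1:45pm → clear.
Dance Circuit: starts 3:00pm at or after Yoga Blast ends 2:15pm → clear.
Yoga Express: starts 3:15pm at or after Yoga Blast ends 2:15pm → clear.
Barre Intro: starts 4:45pm at or after Yoga Blast ends 2:15pm → clear.
Cardio Bootcamp: starts 5:45pm at or after Yoga Blast ends 2:15pm → clear.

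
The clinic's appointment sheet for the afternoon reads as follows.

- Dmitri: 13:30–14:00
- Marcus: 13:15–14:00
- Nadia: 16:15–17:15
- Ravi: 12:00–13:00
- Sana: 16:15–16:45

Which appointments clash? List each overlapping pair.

Dmitri & Marcus, Nadia & Sana

Sorted by start: Ravi, Marcus, Dmitri, Nadia, Sana.
Marcus starts after Ravi ends — done with Ravi.
Dmitri starts before Marcus ends → Marcus and Dmitri overlap.
Nadia starts after Marcus ends — done with Marcus.
Nadia starts after Dmitri ends — done with Dmitri.
Sana starts before Nadia ends → Nadia and Sana overlap.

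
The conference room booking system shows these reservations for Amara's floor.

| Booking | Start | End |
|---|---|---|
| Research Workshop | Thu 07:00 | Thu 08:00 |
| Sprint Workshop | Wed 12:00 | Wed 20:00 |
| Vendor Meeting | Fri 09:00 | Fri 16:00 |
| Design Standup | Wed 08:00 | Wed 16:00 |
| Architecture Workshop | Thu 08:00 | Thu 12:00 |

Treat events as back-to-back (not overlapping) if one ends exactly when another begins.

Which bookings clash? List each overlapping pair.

Two intervals overlap when each starts before the other ends.
Sorted by start: Design Standup, Sprint Workshop, Research Workshop, Architecture Workshop, Vendor Meeting.
Sprint Workshop starts before Design Standup ends → Design Standup and Sprint Workshop overlap.
Research Workshop starts after Design Standup ends — done with Design Standup.
Research Workshop starts after Sprint Workshop ends — done with Sprint Workshop.
Architecture Workshop starts exactly when Research Workshop ends (back-to-back, no overlap) — done with Research Workshop.
Vendor Meeting starts after Architecture Workshop ends.

Design Standup & Sprint Workshop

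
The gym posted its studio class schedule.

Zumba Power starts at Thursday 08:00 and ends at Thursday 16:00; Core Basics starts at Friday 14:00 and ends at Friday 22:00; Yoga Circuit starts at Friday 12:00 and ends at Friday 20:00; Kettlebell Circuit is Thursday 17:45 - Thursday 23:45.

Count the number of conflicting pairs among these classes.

1

Sorted by start: Zumba Power, Kettlebell Circuit, Yoga Circuit, Core Basics.
Kettlebell Circuit starts after Zumba Power ends, so nothing later overlaps Zumba Power either.
Yoga Circuit starts after Kettlebell Circuit ends, so nothing later overlaps Kettlebell Circuit either.
Core Basics starts before Yoga Circuit ends → Yoga Circuit and Core Basics overlap.
Overlapping pairs: Core Basics & Yoga Circuit — 1 in total.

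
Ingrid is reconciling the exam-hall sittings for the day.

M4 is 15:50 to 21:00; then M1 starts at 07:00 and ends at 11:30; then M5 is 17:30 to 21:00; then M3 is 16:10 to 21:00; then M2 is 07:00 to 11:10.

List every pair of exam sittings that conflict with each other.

M1 & M2, M3 & M4, M3 & M5, M4 & M5

Sorted by start: M1, M2, M4, M3, M5.
M2 starts before M1 ends → M1 and M2 overlap.
M4 starts after M1 ends — done with M1.
M4 starts after M2 ends — done with M2.
M3 starts before M4 ends → M4 and M3 overlap.
M5 starts before M4 ends → M4 and M5 overlap.
M5 starts before M3 ends → M3 and M5 overlap.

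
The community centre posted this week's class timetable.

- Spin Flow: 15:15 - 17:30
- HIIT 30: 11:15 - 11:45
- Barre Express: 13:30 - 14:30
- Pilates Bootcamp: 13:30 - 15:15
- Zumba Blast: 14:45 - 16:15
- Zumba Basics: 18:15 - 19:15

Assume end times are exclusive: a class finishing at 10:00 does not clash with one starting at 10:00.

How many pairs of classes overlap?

3

Sorted by start: HIIT 30, Barre Express, Pilates Bootcamp, Zumba Blast, Spin Flow, Zumba Basics.
Barre Express starts after HIIT 30 ends, so nothing later overlaps HIIT 30 either.
Pilates Bootcamp starts before Barre Express ends → Barre Express and Pilates Bootcamp overlap.
Zumba Blast starts after Barre Express ends, so nothing later overlaps Barre Express either.
Zumba Blast starts before Pilates Bootcamp ends → Pilates Bootcamp and Zumba Blast overlap.
Spin Flow starts exactly when Pilates Bootcamp ends (back-to-back, no overlap), so nothing later overlaps Pilates Bootcamp either.
Spin Flow starts before Zumba Blast ends → Zumba Blast and Spin Flow overlap.
Zumba Basics starts after Zumba Blast ends.
Zumba Basics starts after Spin Flow ends.
Overlapping pairs: Barre Express & Pilates Bootcamp, Pilates Bootcamp & Zumba Blast, Spin Flow & Zumba Blast — 3 in total.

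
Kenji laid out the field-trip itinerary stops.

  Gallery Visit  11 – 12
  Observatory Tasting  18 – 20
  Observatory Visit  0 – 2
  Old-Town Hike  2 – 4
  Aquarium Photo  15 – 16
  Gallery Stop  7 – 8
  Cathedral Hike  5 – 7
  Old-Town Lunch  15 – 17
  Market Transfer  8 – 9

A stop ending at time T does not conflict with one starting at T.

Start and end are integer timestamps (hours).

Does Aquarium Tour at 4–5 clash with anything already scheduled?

Observatory Visit: ends 2 at or before Aquarium Tour starts 4 → clear.
Old-Town Hike: ends 4 at or before Aquarium Tour starts 4 → clear.
Cathedral Hike: starts 5 at or after Aquarium Tour ends 5 → clear.
Gallery Stop: starts 7 at or after Aquarium Tour ends 5 → clear.
Market Transfer: starts 8 at or after Aquarium Tour ends 5 → clear.
Gallery Visit: starts 11 at or after Aquarium Tour ends 5 → clear.
Old-Town Lunch: starts 15 at or after Aquarium Tour ends 5 → clear.
Aquarium Photo: starts 15 at or after Aquarium Tour ends 5 → clear.
Observatory Tasting: starts 18 at or after Aquarium Tour ends 5 → clear.

No — it doesn't clash with anything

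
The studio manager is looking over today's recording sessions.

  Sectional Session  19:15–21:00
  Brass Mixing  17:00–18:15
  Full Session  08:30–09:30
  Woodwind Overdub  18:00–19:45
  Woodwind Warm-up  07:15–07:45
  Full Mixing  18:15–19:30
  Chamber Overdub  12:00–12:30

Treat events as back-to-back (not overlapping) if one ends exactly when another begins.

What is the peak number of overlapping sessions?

Walk through starts and ends in time order (an end at T is processed before a start at T):
07:15 start Woodwind Warm-up → 1
07:45 end Woodwind Warm-up → 0
08:30 start Full Session → 1
09:30 end Full Session → 0
12:00 start Chamber Overdub → 1
12:30 end Chamber Overdub → 0
17:00 start Brass Mixing → 1
18:00 start Woodwind Overdub → 2
18:15 end Brass Mixing → 1
18:15 start Full Mixing → 2
19:15 start Sectional Session → 3
19:30 end Full Mixing → 2
19:45 end Woodwind Overdub → 1
21:00 end Sectional Session → 0
Peak is 3, at 19:15 (Full Mixing, Sectional Session, Woodwind Overdub).

3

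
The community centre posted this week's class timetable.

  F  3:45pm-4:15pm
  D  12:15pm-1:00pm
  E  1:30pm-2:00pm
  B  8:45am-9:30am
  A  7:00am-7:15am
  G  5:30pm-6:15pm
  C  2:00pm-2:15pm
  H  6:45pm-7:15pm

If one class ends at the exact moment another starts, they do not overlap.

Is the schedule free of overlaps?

Sorted by start: A, B, D, E, C, F, G, H.
B starts after A ends, so A has no further overlaps.
D starts after B ends, so B has no further overlaps.
E starts after D ends, so D has no further overlaps.
C starts exactly when E ends (back-to-back, no overlap), so E has no further overlaps.
F starts after C ends, so C has no further overlaps.
G starts after F ends, so F has no further overlaps.
H starts after G ends.
Every pair is clear; the schedule has no overlaps.

Yes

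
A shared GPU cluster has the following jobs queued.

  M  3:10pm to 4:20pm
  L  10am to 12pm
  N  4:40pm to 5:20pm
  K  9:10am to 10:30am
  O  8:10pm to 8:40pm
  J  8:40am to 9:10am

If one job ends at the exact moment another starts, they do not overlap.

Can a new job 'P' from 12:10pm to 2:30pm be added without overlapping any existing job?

Yes — the slot is free

J: ends 9:10am at or before P starts 12:10pm → clear.
K: ends 10:30am at or before P starts 12:10pm → clear.
L: ends 12pm at or before P starts 12:10pm → clear.
M: starts 3:10pm at or after P ends 2:30pm → clear.
N: starts 4:40pm at or after P ends 2:30pm → clear.
O: starts 8:10pm at or after P ends 2:30pm → clear.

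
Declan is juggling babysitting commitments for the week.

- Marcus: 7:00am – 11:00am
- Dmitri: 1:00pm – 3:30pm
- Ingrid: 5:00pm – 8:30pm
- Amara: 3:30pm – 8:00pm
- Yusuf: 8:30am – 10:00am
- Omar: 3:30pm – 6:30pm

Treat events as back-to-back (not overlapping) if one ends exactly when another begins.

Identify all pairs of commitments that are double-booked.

Amara & Ingrid, Amara & Omar, Ingrid & Omar, Marcus & Yusuf

Two intervals overlap when each starts before the other ends.
Sorted by start: Marcus, Yusuf, Dmitri, Amara, Omar, Ingrid.
Yusuf starts before Marcus ends → Marcus and Yusuf overlap.
Dmitri starts after Marcus ends, so Marcus has no further overlaps.
Dmitri starts after Yusuf ends, so Yusuf has no further overlaps.
Amara starts exactly when Dmitri ends (back-to-back, no overlap), so Dmitri has no further overlaps.
Omar starts before Amara ends → Amara and Omar overlap.
Ingrid starts before Amara ends → Amara and Ingrid overlap.
Ingrid starts before Omar ends → Omar and Ingrid overlap.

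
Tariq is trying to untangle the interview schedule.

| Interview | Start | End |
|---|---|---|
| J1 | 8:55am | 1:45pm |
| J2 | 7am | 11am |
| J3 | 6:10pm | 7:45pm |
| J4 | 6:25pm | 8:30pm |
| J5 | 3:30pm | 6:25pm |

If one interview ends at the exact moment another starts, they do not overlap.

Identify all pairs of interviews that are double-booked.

Sorted by start: J2, J1, J5, J3, J4.
J1 starts before J2 ends → J2 and J1 overlap.
J5 starts after J2 ends, so J2 has no further overlaps.
J5 starts after J1 ends, so J1 has no further overlaps.
J3 starts before J5 ends → J5 and J3 overlap.
J4 starts exactly when J5 ends (back-to-back, no overlap).
J4 starts before J3 ends → J3 and J4 overlap.

J1 & J2, J3 & J4, J3 & J5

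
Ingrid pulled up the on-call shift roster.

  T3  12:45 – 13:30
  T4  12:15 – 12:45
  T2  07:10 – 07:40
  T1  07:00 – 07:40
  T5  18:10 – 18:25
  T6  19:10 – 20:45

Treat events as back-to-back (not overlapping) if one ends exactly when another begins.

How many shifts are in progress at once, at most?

2

Sweep the timeline, counting +1 at each start and −1 at each end (ends before starts at a tie):
07:00 start T1 → 1
07:10 start T2 → 2
07:40 end T1 → 1
07:40 end T2 → 0
12:15 start T4 → 1
12:45 end T4 → 0
12:45 start T3 → 1
13:30 end T3 → 0
18:10 start T5 → 1
18:25 end T5 → 0
19:10 start T6 → 1
20:45 end T6 → 0
Peak is 2, at 07:10 (T1, T2).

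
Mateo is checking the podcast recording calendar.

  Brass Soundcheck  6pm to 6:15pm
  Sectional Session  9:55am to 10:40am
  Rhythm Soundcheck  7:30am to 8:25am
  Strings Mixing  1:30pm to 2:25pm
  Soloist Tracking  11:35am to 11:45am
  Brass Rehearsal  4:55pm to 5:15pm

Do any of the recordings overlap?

Two intervals overlap when each starts before the other ends.
Sorted by start: Rhythm Soundcheck, Sectional Session, Soloist Tracking, Strings Mixing, Brass Rehearsal, Brass Soundcheck.
Sectional Session starts after Rhythm Soundcheck ends, so nothing later overlaps Rhythm Soundcheck either.
Soloist Tracking starts after Sectional Session ends, so nothing later overlaps Sectional Session either.
Strings Mixing starts after Soloist Tracking ends, so nothing later overlaps Soloist Tracking either.
Brass Rehearsal starts after Strings Mixing ends, so nothing later overlaps Strings Mixing either.
Brass Soundcheck starts after Brass Rehearsal ends.
Every pair is clear; the schedule has no overlaps.

No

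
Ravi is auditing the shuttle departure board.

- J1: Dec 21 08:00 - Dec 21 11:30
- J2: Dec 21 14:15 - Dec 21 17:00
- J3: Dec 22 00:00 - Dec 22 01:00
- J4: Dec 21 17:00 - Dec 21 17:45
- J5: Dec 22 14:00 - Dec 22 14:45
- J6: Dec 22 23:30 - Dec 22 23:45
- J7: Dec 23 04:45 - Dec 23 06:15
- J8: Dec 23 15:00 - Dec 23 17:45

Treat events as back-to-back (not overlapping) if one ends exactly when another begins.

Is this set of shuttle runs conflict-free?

Sorted by start: J1, J2, J4, J3, J5, J6, J7, J8.
J2 starts after J1 ends; J1 is clear from here.
J4 starts exactly when J2 ends (back-to-back, no overlap); J2 is clear from here.
J3 starts after J4 ends; J4 is clear from here.
J5 starts after J3 ends; J3 is clear from here.
J6 starts after J5 ends; J5 is clear from here.
J7 starts after J6 ends; J6 is clear from here.
J8 starts after J7 ends.
Every pair is clear; the schedule has no overlaps.

Yes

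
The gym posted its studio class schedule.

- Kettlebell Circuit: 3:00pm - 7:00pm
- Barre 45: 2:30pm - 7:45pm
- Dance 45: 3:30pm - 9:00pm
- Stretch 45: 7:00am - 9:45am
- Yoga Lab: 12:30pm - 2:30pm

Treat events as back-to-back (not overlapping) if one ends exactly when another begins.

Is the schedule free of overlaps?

No

Two intervals overlap when each starts before the other ends.
Sorted by start: Stretch 45, Yoga Lab, Barre 45, Kettlebell Circuit, Dance 45.
Yoga Lab starts after Stretch 45 ends; Stretch 45 is clear from here.
Barre 45 starts exactly when Yoga Lab ends (back-to-back, no overlap); Yoga Lab is clear from here.
Kettlebell Circuit starts before Barre 45 ends → Barre 45 and Kettlebell Circuit overlap.
That's a conflict, so the schedule is not conflict-free.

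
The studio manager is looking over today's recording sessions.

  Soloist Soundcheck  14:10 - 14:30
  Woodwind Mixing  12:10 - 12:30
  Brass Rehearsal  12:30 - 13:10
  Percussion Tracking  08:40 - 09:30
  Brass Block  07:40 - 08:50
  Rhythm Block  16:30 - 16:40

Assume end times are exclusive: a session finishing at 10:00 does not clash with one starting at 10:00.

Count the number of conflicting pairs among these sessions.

Sorted by start: Brass Block, Percussion Tracking, Woodwind Mixing, Brass Rehearsal, Soloist Soundcheck, Rhythm Block.
Percussion Tracking starts before Brass Block ends → Brass Block and Percussion Tracking overlap.
Woodwind Mixing starts after Brass Block ends; Brass Block is clear from here.
Woodwind Mixing starts after Percussion Tracking ends; Percussion Tracking is clear from here.
Brass Rehearsal starts exactly when Woodwind Mixing ends (back-to-back, no overlap); Woodwind Mixing is clear from here.
Soloist Soundcheck starts after Brass Rehearsal ends; Brass Rehearsal is clear from here.
Rhythm Block starts after Soloist Soundcheck ends.
Overlapping pairs: Brass Block & Percussion Tracking — 1 in total.

1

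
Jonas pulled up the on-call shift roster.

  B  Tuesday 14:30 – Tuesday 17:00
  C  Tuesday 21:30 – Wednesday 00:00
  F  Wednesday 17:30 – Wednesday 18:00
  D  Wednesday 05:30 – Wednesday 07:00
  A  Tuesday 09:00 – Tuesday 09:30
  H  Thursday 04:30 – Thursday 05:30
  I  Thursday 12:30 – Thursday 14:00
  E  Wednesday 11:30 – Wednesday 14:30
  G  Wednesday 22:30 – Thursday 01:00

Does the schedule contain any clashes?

Check each pair: they overlap iff neither finishes before the other starts.
Sorted by start: A, B, C, D, E, F, G, H, I.
B starts after A ends; A is clear from here.
C starts after B ends; B is clear from here.
D starts after C ends; C is clear from here.
E starts after D ends; D is clear from here.
F starts after E ends; E is clear from here.
G starts after F ends; F is clear from here.
H starts after G ends; G is clear from here.
I starts after H ends.
Every pair is clear; the schedule has no overlaps.

No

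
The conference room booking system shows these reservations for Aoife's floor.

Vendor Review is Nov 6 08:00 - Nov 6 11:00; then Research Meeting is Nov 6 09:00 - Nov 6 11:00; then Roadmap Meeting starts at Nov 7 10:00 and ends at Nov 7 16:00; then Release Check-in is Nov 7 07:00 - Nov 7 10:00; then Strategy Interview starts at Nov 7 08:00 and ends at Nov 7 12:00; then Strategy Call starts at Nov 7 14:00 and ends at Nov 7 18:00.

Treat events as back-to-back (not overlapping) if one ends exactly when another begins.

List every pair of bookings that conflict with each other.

Release Check-in & Strategy Interview, Research Meeting & Vendor Review, Roadmap Meeting & Strategy Call, Roadmap Meeting & Strategy Interview

Sorted by start: Vendor Review, Research Meeting, Release Check-in, Strategy Interview, Roadmap Meeting, Strategy Call.
Research Meeting starts before Vendor Review ends → Vendor Review and Research Meeting overlap.
Release Check-in starts after Vendor Review ends, so nothing later overlaps Vendor Review either.
Release Check-in starts after Research Meeting ends, so nothing later overlaps Research Meeting either.
Strategy Interview starts before Release Check-in ends → Release Check-in and Strategy Interview overlap.
Roadmap Meeting starts exactly when Release Check-in ends (back-to-back, no overlap), so nothing later overlaps Release Check-in either.
Roadmap Meeting starts before Strategy Interview ends → Strategy Interview and Roadmap Meeting overlap.
Strategy Call starts after Strategy Interview ends.
Strategy Call starts before Roadmap Meeting ends → Roadmap Meeting and Strategy Call overlap.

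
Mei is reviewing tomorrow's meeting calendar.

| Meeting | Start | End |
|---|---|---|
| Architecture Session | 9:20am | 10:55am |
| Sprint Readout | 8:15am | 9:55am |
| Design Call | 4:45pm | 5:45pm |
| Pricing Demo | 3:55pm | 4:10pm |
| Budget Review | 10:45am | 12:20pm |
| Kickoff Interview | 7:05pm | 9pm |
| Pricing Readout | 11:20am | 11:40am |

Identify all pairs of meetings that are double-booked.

Sorted by start: Sprint Readout, Architecture Session, Budget Review, Pricing Readout, Pricing Demo, Design Call, Kickoff Interview.
Architecture Session starts before Sprint Readout ends → Sprint Readout and Architecture Session overlap.
Budget Review starts after Sprint Readout ends; Sprint Readout is clear from here.
Budget Review starts before Architecture Session ends → Architecture Session and Budget Review overlap.
Pricing Readout starts after Architecture Session ends; Architecture Session is clear from here.
Pricing Readout starts before Budget Review ends → Budget Review and Pricing Readout overlap.
Pricing Demo starts after Budget Review ends; Budget Review is clear from here.
Pricing Demo starts after Pricing Readout ends; Pricing Readout is clear from here.
Design Call starts after Pricing Demo ends; Pricing Demo is clear from here.
Kickoff Interview starts after Design Call ends.

Architecture Session & Budget Review, Architecture Session & Sprint Readout, Budget Review & Pricing Readout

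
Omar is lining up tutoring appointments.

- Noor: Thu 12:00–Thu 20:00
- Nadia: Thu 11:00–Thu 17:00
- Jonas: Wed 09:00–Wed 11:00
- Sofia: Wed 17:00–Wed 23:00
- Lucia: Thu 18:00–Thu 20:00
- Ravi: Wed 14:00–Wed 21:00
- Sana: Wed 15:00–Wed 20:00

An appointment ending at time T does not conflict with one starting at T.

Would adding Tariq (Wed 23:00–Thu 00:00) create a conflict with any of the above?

No — it doesn't clash with anything

Jonas: ends Wed 11:00 at or before Tariq starts Wed 23:00 → clear.
Ravi: ends Wed 21:00 at or before Tariq starts Wed 23:00 → clear.
Sana: ends Wed 20:00 at or before Tariq starts Wed 23:00 → clear.
Sofia: ends Wed 23:00 at or before Tariq starts Wed 23:00 → clear.
Nadia: starts Thu 11:00 at or after Tariq ends Thu 00:00 → clear.
Noor: starts Thu 12:00 at or after Tariq ends Thu 00:00 → clear.
Lucia: starts Thu 18:00 at or after Tariq ends Thu 00:00 → clear.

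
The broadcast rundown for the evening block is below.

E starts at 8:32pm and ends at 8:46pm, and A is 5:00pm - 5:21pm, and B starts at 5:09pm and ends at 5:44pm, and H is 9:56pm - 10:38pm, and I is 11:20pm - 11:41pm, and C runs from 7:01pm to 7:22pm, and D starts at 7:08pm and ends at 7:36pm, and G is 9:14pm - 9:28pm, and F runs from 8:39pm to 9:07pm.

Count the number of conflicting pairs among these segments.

Two intervals overlap when each starts before the other ends.
Sorted by start: A, B, C, D, E, F, G, H, I.
B starts before A ends → A and B overlap.
C starts after A ends, so nothing later overlaps A either.
C starts after B ends, so nothing later overlaps B either.
D starts before C ends → C and D overlap.
E starts after C ends, so nothing later overlaps C either.
E starts after D ends, so nothing later overlaps D either.
F starts before E ends → E and F overlap.
G starts after E ends, so nothing later overlaps E either.
G starts after F ends, so nothing later overlaps F either.
H starts after G ends, so nothing later overlaps G either.
I starts after H ends.
Overlapping pairs: A & B, C & D, E & F — 3 in total.

3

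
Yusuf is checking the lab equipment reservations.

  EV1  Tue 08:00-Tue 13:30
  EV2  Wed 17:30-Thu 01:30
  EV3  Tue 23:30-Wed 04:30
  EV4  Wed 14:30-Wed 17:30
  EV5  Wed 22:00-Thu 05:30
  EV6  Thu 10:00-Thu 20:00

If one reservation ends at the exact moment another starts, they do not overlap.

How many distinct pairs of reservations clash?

Check each pair: they overlap iff neither finishes before the other starts.
Sorted by start: EV1, EV3, EV4, EV2, EV5, EV6.
EV3 starts after EV1 ends — done with EV1.
EV4 starts after EV3 ends — done with EV3.
EV2 starts exactly when EV4 ends (back-to-back, no overlap) — done with EV4.
EV5 starts before EV2 ends → EV2 and EV5 overlap.
EV6 starts after EV2 ends.
EV6 starts after EV5 ends.
Overlapping pairs: EV2 & EV5 — 1 in total.

1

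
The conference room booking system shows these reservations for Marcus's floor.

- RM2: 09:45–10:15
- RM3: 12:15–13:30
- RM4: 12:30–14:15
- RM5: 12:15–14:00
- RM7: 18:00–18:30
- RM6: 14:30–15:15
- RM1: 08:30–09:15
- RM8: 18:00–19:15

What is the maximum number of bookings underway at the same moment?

Walk through starts and ends in time order (an end at T is processed before a start at T):
08:30 start RM1 → 1
09:15 end RM1 → 0
09:45 start RM2 → 1
10:15 end RM2 → 0
12:15 start RM3 → 1
12:15 start RM5 → 2
12:30 start RM4 → 3
13:30 end RM3 → 2
14:00 end RM5 → 1
14:15 end RM4 → 0
14:30 start RM6 → 1
15:15 end RM6 → 0
18:00 start RM7 → 1
18:00 start RM8 → 2
18:30 end RM7 → 1
19:15 end RM8 → 0
Peak is 3, at 12:30 (RM3, RM4, RM5).

3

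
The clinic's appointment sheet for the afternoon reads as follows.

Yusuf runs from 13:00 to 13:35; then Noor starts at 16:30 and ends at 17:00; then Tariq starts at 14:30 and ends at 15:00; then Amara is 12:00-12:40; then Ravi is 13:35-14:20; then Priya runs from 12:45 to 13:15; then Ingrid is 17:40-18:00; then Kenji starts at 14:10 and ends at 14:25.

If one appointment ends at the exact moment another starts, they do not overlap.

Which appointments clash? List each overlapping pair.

Sorted by start: Amara, Priya, Yusuf, Ravi, Kenji, Tariq, Noor, Ingrid.
Priya starts after Amara ends, so nothing later overlaps Amara either.
Yusuf starts before Priya ends → Priya and Yusuf overlap.
Ravi starts after Priya ends, so nothing later overlaps Priya either.
Ravi starts exactly when Yusuf ends (back-to-back, no overlap), so nothing later overlaps Yusuf either.
Kenji starts before Ravi ends → Ravi and Kenji overlap.
Tariq starts after Ravi ends, so nothing later overlaps Ravi either.
Tariq starts after Kenji ends, so nothing later overlaps Kenji either.
Noor starts after Tariq ends, so nothing later overlaps Tariq either.
Ingrid starts after Noor ends.

Kenji & Ravi, Priya & Yusuf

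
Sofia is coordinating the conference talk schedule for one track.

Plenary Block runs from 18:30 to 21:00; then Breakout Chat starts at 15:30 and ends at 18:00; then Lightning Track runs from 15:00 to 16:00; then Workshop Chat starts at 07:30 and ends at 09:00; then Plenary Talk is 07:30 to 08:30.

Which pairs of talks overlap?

Breakout Chat & Lightning Track, Plenary Talk & Workshop Chat

Sorted by start: Plenary Talk, Workshop Chat, Lightning Track, Breakout Chat, Plenary Block.
Workshop Chat starts before Plenary Talk ends → Plenary Talk and Workshop Chat overlap.
Lightning Track starts after Plenary Talk ends, so Plenary Talk has no further overlaps.
Lightning Track starts after Workshop Chat ends, so Workshop Chat has no further overlaps.
Breakout Chat starts before Lightning Track ends → Lightning Track and Breakout Chat overlap.
Plenary Block starts after Lightning Track ends.
Plenary Block starts after Breakout Chat ends.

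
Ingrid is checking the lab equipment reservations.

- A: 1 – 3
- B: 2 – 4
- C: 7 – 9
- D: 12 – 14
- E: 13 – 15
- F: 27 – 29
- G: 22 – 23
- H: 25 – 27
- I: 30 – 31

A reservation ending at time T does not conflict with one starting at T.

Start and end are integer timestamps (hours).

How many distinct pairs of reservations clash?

Sorted by start: A, B, C, D, E, G, H, F, I.
B starts before A ends → A and B overlap.
C starts after A ends, so A has no further overlaps.
C starts after B ends, so B has no further overlaps.
D starts after C ends, so C has no further overlaps.
E starts before D ends → D and E overlap.
G starts after D ends, so D has no further overlaps.
G starts after E ends, so E has no further overlaps.
H starts after G ends, so G has no further overlaps.
F starts exactly when H ends (back-to-back, no overlap), so H has no further overlaps.
I starts after F ends.
Overlapping pairs: A & B, D & E — 2 in total.

2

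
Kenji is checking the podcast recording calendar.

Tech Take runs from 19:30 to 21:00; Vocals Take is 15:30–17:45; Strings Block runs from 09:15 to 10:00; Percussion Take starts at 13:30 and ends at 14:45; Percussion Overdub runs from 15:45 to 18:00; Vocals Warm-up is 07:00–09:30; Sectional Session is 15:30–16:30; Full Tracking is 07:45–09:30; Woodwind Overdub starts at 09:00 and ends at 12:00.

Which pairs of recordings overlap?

Sorted by start: Vocals Warm-up, Full Tracking, Woodwind Overdub, Strings Block, Percussion Take, Sectional Session, Vocals Take, Percussion Overdub, Tech Take.
Full Tracking starts before Vocals Warm-up ends → Vocals Warm-up and Full Tracking overlap.
Woodwind Overdub starts before Vocals Warm-up ends → Vocals Warm-up and Woodwind Overdub overlap.
Strings Block starts before Vocals Warm-up ends → Vocals Warm-up and Strings Block overlap.
Percussion Take starts after Vocals Warm-up ends; Vocals Warm-up is clear from here.
Woodwind Overdub starts before Full Tracking ends → Full Tracking and Woodwind Overdub overlap.
Strings Block starts before Full Tracking ends → Full Tracking and Strings Block overlap.
Percussion Take starts after Full Tracking ends; Full Tracking is clear from here.
Strings Block starts before Woodwind Overdub ends → Woodwind Overdub and Strings Block overlap.
Percussion Take starts after Woodwind Overdub ends; Woodwind Overdub is clear from here.
Percussion Take starts after Strings Block ends; Strings Block is clear from here.
Sectional Session starts after Percussion Take ends; Percussion Take is clear from here.
Vocals Take starts before Sectional Session ends → Sectional Session and Vocals Take overlap.
Percussion Overdub starts before Sectional Session ends → Sectional Session and Percussion Overdub overlap.
Tech Take starts after Sectional Session ends.
Percussion Overdub starts before Vocals Take ends → Vocals Take and Percussion Overdub overlap.
Tech Take starts after Vocals Take ends.
Tech Take starts after Percussion Overdub ends.

Full Tracking & Strings Block, Full Tracking & Vocals Warm-up, Full Tracking & Woodwind Overdub, Percussion Overdub & Sectional Session, Percussion Overdub & Vocals Take, Sectional Session & Vocals Take, Strings Block & Vocals Warm-up, Strings Block & Woodwind Overdub, Vocals Warm-up & Woodwind Overdub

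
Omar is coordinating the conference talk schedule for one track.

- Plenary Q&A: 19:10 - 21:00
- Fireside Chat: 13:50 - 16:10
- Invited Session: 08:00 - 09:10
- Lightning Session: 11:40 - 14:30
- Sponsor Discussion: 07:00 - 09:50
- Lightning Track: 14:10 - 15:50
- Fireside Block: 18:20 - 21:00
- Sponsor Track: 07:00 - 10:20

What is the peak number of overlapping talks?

3

Sort all start/end points and keep a running count:
07:00 start Sponsor Discussion → 1
07:00 start Sponsor Track → 2
08:00 start Invited Session → 3
09:10 end Invited Session → 2
09:50 end Sponsor Discussion → 1
10:20 end Sponsor Track → 0
11:40 start Lightning Session → 1
13:50 start Fireside Chat → 2
14:10 start Lightning Track → 3
14:30 end Lightning Session → 2
15:50 end Lightning Track → 1
16:10 end Fireside Chat → 0
18:20 start Fireside Block → 1
19:10 start Plenary Q&A → 2
21:00 end Fireside Block → 1
21:00 end Plenary Q&A → 0
Peak is 3, at 08:00 (Invited Session, Sponsor Discussion, Sponsor Track).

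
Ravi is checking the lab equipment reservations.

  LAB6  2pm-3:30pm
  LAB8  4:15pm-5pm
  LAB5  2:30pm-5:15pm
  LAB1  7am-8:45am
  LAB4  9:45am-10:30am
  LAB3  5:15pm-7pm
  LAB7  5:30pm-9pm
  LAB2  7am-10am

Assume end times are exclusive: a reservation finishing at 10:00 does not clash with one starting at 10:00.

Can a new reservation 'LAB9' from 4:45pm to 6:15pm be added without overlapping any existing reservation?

No — it overlaps LAB3, LAB5, LAB7, LAB8

LAB1: ends 8:45am at or before LAB9 starts 4:45pm → clear.
LAB2: ends 10am at or before LAB9 starts 4:45pm → clear.
LAB4: ends 10:30am at or before LAB9 starts 4:45pm → clear.
LAB6: ends 3:30pm at or before LAB9 starts 4:45pm → clear.
LAB5: starts 2:30pm before LAB9 ends 6:15pm, and ends 5:15pm after LAB9 starts 4:45pm → overlap.
LAB8: starts 4:15pm before LAB9 ends 6:15pm, and ends 5pm after LAB9 starts 4:45pm → overlap.
LAB3: starts 5:15pm before LAB9 ends 6:15pm, and ends 7pm after LAB9 starts 4:45pm → overlap.
LAB7: starts 5:30pm before LAB9 ends 6:15pm, and ends 9pm after LAB9 starts 4:45pm → overlap.
LAB9 overlaps LAB3, LAB5, LAB7, LAB8.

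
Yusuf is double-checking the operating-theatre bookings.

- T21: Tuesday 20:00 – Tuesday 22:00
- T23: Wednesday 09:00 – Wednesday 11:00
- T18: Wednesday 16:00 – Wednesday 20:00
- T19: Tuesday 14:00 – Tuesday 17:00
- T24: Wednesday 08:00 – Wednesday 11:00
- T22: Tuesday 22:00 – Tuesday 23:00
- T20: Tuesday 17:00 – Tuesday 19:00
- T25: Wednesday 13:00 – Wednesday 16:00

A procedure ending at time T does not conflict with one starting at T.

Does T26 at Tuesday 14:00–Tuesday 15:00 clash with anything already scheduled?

Yes — it overlaps T19

T19: starts Tuesday 14:00 before T26 ends Tuesday 15:00, and ends Tuesday 17:00 after T26 starts Tuesday 14:00 → overlap.
T20: starts Tuesday 17:00 at or after T26 ends Tuesday 15:00 → clear.
T21: starts Tuesday 20:00 at or after T26 ends Tuesday 15:00 → clear.
T22: starts Tuesday 22:00 at or after T26 ends Tuesday 15:00 → clear.
T24: starts Wednesday 08:00 at or after T26 ends Tuesday 15:00 → clear.
T23: starts Wednesday 09:00 at or after T26 ends Tuesday 15:00 → clear.
T25: starts Wednesday 13:00 at or after T26 ends Tuesday 15:00 → clear.
T18: starts Wednesday 16:00 at or after T26 ends Tuesday 15:00 → clear.
T26 overlaps T19.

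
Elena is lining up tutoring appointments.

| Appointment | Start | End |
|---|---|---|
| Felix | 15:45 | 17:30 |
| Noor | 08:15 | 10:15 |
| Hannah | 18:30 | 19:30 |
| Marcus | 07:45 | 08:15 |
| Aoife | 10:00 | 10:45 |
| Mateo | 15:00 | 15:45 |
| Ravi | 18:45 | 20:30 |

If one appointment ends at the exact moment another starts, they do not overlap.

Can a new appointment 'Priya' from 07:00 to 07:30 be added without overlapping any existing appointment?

Marcus: starts 07:45 at or after Priya ends 07:30 → clear.
Noor: starts 08:15 at or after Priya ends 07:30 → clear.
Aoife: starts 10:00 at or after Priya ends 07:30 → clear.
Mateo: starts 15:00 at or after Priya ends 07:30 → clear.
Felix: starts 15:45 at or after Priya ends 07:30 → clear.
Hannah: starts 18:30 at or after Priya ends 07:30 → clear.
Ravi: starts 18:45 at or after Priya ends 07:30 → clear.

Yes — the slot is free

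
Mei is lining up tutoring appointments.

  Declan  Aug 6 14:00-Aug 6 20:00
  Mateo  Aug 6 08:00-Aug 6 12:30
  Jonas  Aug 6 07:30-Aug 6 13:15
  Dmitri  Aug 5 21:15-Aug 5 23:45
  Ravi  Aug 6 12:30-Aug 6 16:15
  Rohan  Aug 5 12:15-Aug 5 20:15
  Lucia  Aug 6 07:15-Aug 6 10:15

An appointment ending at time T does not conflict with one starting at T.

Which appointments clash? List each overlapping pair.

Declan & Ravi, Jonas & Lucia, Jonas & Mateo, Jonas & Ravi, Lucia & Mateo

Sorted by start: Rohan, Dmitri, Lucia, Jonas, Mateo, Ravi, Declan.
Dmitri starts after Rohan ends — done with Rohan.
Lucia starts after Dmitri ends — done with Dmitri.
Jonas starts before Lucia ends → Lucia and Jonas overlap.
Mateo starts before Lucia ends → Lucia and Mateo overlap.
Ravi starts after Lucia ends — done with Lucia.
Mateo starts before Jonas ends → Jonas and Mateo overlap.
Ravi starts before Jonas ends → Jonas and Ravi overlap.
Declan starts after Jonas ends.
Ravi starts exactly when Mateo ends (back-to-back, no overlap) — done with Mateo.
Declan starts before Ravi ends → Ravi and Declan overlap.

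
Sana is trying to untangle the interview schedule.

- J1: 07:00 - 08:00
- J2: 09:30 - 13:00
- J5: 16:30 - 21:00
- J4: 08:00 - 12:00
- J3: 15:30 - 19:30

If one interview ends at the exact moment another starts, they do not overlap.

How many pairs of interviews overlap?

Two intervals overlap when each starts before the other ends.
Sorted by start: J1, J4, J2, J3, J5.
J4 starts exactly when J1 ends (back-to-back, no overlap), so nothing later overlaps J1 either.
J2 starts before J4 ends → J4 and J2 overlap.
J3 starts after J4 ends, so nothing later overlaps J4 either.
J3 starts after J2 ends, so nothing later overlaps J2 either.
J5 starts before J3 ends → J3 and J5 overlap.
Overlapping pairs: J2 & J4, J3 & J5 — 2 in total.

2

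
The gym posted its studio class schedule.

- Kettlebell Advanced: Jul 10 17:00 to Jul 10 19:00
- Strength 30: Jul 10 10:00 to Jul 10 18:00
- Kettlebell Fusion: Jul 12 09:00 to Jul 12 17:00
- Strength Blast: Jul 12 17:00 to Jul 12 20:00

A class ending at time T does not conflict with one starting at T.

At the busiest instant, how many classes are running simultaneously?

Walk through starts and ends in time order (an end at T is processed before a start at T):
Jul 10 10:00 start Strength 30 → 1
Jul 10 17:00 start Kettlebell Advanced → 2
Jul 10 18:00 end Strength 30 → 1
Jul 10 19:00 end Kettlebell Advanced → 0
Jul 12 09:00 start Kettlebell Fusion → 1
Jul 12 17:00 end Kettlebell Fusion → 0
Jul 12 17:00 start Strength Blast → 1
Jul 12 20:00 end Strength Blast → 0
Peak is 2, at Jul 10 17:00 (Kettlebell Advanced, Strength 30).

2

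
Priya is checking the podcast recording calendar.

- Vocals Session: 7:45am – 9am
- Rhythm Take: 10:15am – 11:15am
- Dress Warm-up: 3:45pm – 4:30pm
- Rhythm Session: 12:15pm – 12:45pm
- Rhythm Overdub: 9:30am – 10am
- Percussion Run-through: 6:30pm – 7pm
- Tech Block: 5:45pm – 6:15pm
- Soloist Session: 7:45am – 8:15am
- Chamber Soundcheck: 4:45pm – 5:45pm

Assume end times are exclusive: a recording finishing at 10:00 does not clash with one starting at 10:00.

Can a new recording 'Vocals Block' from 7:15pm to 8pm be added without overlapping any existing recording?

Yes — the slot is free

Vocals Session: ends 9am at or before Vocals Block starts 7:15pm → clear.
Soloist Session: ends 8:15am at or before Vocals Block starts 7:15pm → clear.
Rhythm Overdub: ends 10am at or before Vocals Block starts 7:15pm → clear.
Rhythm Take: ends 11:15am at or before Vocals Block starts 7:15pm → clear.
Rhythm Session: ends 12:45pm at or before Vocals Block starts 7:15pm → clear.
Dress Warm-up: ends 4:30pm at or before Vocals Block starts 7:15pm → clear.
Chamber Soundcheck: ends 5:45pm at or before Vocals Block starts 7:15pm → clear.
Tech Block: ends 6:15pm at or before Vocals Block starts 7:15pm → clear.
Percussion Run-through: ends 7pm at or before Vocals Block starts 7:15pm → clear.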